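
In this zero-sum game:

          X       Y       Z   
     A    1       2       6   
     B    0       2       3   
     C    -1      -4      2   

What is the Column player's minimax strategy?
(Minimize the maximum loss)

Column should play X, value = 1

Work:
Column player minimizes Row's maximum payoff:
Column X: max payoff to Row = 1
Column Y: max payoff to Row = 2
Column Z: max payoff to Row = 6
Minimum is 1, achieved by column X.
Minimax strategy: X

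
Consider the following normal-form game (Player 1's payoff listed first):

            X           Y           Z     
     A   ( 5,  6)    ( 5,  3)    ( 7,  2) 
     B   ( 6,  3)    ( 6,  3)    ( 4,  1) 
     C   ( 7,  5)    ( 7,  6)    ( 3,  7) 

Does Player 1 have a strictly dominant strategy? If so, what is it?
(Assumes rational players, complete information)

No strictly dominant strategy exists for Player 1

Work:
A strategy strictly dominates another if it gives a strictly higher payoff against every opponent action. Compare each pair of P1's strategies column-by-column:
  A vs B: [5 vs 6, 5 vs 6, 7 vs 4] → A does not strictly dominate B (column X: 5 ≤ 6)
  A vs C: [5 vs 7, 5 vs 7, 7 vs 3] → A does not strictly dominate C (column X: 5 ≤ 7)
  B vs A: [6 vs 5, 6 vs 5, 4 vs 7] → B does not strictly dominate A (column Z: 4 ≤ 7)
  B vs C: [6 vs 7, 6 vs 7, 4 vs 3] → B does not strictly dominate C (column X: 6 ≤ 7)
  C vs A: [7 vs 5, 7 vs 5, 3 vs 7] → C does not strictly dominate A (column Z: 3 ≤ 7)
  C vs B: [7 vs 6, 7 vs 6, 3 vs 4] → C does not strictly dominate B (column Z: 3 ≤ 4)
No single strategy strictly dominates all others → no strictly dominant strategy.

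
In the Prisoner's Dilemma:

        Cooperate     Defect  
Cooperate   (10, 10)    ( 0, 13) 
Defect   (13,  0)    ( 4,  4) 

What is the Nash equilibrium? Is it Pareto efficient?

(Defect, Defect) is NE; not Pareto efficient

Work:
Defect dominates Cooperate for both players:
If P2 cooperates: Defect (13) > Cooperate (10)
If P2 defects: Defect (4) > Cooperate (0)
NE: (Defect, Defect) with payoff (4, 4)
But (Cooperate, Cooperate) = (10, 10) Pareto dominates (4, 4)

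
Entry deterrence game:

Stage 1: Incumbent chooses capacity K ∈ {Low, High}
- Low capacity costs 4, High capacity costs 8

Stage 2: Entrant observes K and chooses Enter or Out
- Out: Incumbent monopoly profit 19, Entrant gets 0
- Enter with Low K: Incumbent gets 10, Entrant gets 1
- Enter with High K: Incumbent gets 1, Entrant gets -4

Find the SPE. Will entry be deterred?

SPE: (High, Enter|Low, Out|High); Entry deterred. Incumbent net profit = 11

Work:
After Low K: Entrant enters (1 > 0)
After High K: Entrant stays out (-4 < 0)
Incumbent: Low → 10−4=6, High → 19−8=11
Incumbent chooses High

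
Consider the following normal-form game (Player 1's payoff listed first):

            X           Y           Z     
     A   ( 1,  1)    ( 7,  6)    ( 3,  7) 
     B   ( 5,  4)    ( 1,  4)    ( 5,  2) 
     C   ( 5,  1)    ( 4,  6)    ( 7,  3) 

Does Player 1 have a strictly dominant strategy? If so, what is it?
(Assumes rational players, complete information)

No strictly dominant strategy exists for Player 1

Work:
A strategy strictly dominates another if it gives a strictly higher payoff against every opponent action. Compare each pair of P1's strategies column-by-column:
  A vs B: [1 vs 5, 7 vs 1, 3 vs 5] → A does not strictly dominate B (column X: 1 ≤ 5)
  A vs C: [1 vs 5, 7 vs 4, 3 vs 7] → A does not strictly dominate C (column X: 1 ≤ 5)
  B vs A: [5 vs 1, 1 vs 7, 5 vs 3] → B does not strictly dominate A (column Y: 1 ≤ 7)
  B vs C: [5 vs 5, 1 vs 4, 5 vs 7] → B does not strictly dominate C (column X: 5 ≤ 5)
  C vs A: [5 vs 1, 4 vs 7, 7 vs 3] → C does not strictly dominate A (column Y: 4 ≤ 7)
  C vs B: [5 vs 5, 4 vs 1, 7 vs 5] → C does not strictly dominate B (column X: 5 ≤ 5)
No single strategy strictly dominates all others → no strictly dominant strategy.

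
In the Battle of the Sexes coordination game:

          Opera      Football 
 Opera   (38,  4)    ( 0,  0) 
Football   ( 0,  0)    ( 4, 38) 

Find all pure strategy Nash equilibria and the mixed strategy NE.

Pure NE: (Opera, Opera) and (Football, Football); Mixed NE: p = 0.9048, q = 0.0952

Work:
Check pure NE:
(Opera, Opera): (38, 4) - no unilateral deviation beneficial
(Football, Football): (4, 38) - no unilateral deviation beneficial
Mixed NE: P1 plays Opera with p = 0.9048, P2 plays Opera with q = 0.0952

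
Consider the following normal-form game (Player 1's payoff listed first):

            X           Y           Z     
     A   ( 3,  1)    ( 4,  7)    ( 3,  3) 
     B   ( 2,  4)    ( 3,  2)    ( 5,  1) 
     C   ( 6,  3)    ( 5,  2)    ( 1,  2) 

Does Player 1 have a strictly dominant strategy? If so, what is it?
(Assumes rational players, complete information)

No strictly dominant strategy exists for Player 1

Work:
A strategy strictly dominates another if it gives a strictly higher payoff against every opponent action. Compare each pair of P1's strategies column-by-column:
  A vs B: [3 vs 2, 4 vs 3, 3 vs 5] → A does not strictly dominate B (column Z: 3 ≤ 5)
  A vs C: [3 vs 6, 4 vs 5, 3 vs 1] → A does not strictly dominate C (column X: 3 ≤ 6)
  B vs A: [2 vs 3, 3 vs 4, 5 vs 3] → B does not strictly dominate A (column X: 2 ≤ 3)
  B vs C: [2 vs 6, 3 vs 5, 5 vs 1] → B does not strictly dominate C (column X: 2 ≤ 6)
  C vs A: [6 vs 3, 5 vs 4, 1 vs 3] → C does not strictly dominate A (column Z: 1 ≤ 3)
  C vs B: [6 vs 2, 5 vs 3, 1 vs 5] → C does not strictly dominate B (column Z: 1 ≤ 5)
No single strategy strictly dominates all others → no strictly dominant strategy.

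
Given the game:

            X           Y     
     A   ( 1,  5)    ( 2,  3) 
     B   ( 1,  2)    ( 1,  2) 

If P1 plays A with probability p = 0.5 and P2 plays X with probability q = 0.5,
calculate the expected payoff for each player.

E[P1] = 1.25, E[P2] = 3.0

Work:
E[P1] = p·q·π₁(A,X) + p·(1-q)·π₁(A,Y) + (1-p)·q·π₁(B,X) + (1-p)·(1-q)·π₁(B,Y)
= 0.5·0.5·1 + 0.5·0.5·2 + 0.5·0.5·1 + 0.5·0.5·1
= 1.25

E[P2] = 3.0 (similar calculation)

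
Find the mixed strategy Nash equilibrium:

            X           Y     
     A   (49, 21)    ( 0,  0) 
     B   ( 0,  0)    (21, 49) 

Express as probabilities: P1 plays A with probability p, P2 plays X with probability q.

p = 0.7, q = 0.3

Work:
Find probabilities that make opponent indifferent:
P2 chooses q to make P1 indifferent between A and B
P1 chooses p to make P2 indifferent between X and Y
Mixed NE: P1 plays (A: 0.7, B: 0.3), P2 plays (X: 0.3, Y: 0.7)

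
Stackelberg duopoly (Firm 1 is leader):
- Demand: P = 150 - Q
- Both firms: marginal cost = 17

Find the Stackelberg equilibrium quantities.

q₁* (leader) = 66.5, q₂* (follower) = 33.25

Work:
Follower's reaction: q₂ = (a - c - q₁)/2
Leader substitutes: π₁ = q₁·(a - q₁ - (a-c-q₁)/2 - c)
FOC: q₁* = (150 - 17)/2 = 66.50
Then: q₂* = (150 - 17 - 66.5)/2 = 33.25
Leader has first-mover advantage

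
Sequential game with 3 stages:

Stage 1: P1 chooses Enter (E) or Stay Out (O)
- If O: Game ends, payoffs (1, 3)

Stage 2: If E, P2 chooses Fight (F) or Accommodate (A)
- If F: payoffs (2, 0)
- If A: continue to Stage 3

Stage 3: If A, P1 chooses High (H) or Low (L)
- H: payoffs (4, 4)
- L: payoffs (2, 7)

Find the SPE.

SPE: (E, A, H); Outcome (4, 4)

Work:
Stage 3: P1 chooses H (4 vs 2)
Stage 2: P2: F->0, A->4 (anticipating H). Choose A
Stage 1: P1: O->1, E->4 (anticipating A, H). Choose E
SPE path: E -> A -> H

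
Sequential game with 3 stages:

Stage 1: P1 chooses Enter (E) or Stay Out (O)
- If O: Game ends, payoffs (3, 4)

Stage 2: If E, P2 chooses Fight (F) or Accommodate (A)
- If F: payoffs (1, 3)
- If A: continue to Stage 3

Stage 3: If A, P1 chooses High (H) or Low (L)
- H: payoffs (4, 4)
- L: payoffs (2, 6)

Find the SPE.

SPE: (E, A, H); Outcome (4, 4)

Work:
Stage 3: P1 chooses H (4 vs 2)
Stage 2: P2: F->3, A->4 (anticipating H). Choose A
Stage 1: P1: O->3, E->4 (anticipating A, H). Choose E
SPE path: E -> A -> H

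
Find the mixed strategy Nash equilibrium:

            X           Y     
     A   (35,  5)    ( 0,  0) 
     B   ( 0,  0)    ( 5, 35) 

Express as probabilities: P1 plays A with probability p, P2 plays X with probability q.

p = 0.875, q = 0.125

Work:
Find probabilities that make opponent indifferent:
P2 chooses q to make P1 indifferent between A and B
P1 chooses p to make P2 indifferent between X and Y
Mixed NE: P1 plays (A: 0.875, B: 0.125), P2 plays (X: 0.125, Y: 0.875)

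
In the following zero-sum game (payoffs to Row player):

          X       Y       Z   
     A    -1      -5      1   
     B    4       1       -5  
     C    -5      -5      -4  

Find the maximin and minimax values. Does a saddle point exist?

Maximin = -5, Minimax = 1, Saddle: False

Work:
Row minimums: [-5, -5, -5] → maximin = -5
Column maximums: [4, 1, 1] → minimax = 1
No saddle point (maximin ≠ minimax). Mixed strategy needed.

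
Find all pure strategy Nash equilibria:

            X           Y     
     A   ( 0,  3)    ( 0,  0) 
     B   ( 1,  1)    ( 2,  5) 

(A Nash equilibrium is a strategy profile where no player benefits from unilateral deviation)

Nash equilibrium: (B, Y)

Work:
Best responses:
  P1 vs X: payoffs [0, 1] → best response B (payoff 1)
  P1 vs Y: payoffs [0, 2] → best response B (payoff 2)
  P2 vs A: payoffs [3, 0] → best response X (payoff 3)
  P2 vs B: payoffs [1, 5] → best response Y (payoff 5)
Mutual best responses: (B,Y) → Nash equilibria.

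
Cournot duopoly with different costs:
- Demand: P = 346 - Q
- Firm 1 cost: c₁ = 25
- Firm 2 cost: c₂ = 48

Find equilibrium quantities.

q₁* = 114.67, q₂* = 91.67

Work:
Reaction: q₁ = (346 - 25 - q₂)/2
Reaction: q₂ = (346 - 48 - q₁)/2
Solve simultaneously:
q₁* = (346 - 2×25 + 48)/3 = 114.67
q₂* = (346 - 2×48 + 25)/3 = 91.67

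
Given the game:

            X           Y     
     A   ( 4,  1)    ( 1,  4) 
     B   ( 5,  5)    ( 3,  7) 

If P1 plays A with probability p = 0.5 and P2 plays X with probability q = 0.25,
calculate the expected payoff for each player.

E[P1] = 2.625, E[P2] = 4.875

Work:
E[P1] = p·q·π₁(A,X) + p·(1-q)·π₁(A,Y) + (1-p)·q·π₁(B,X) + (1-p)·(1-q)·π₁(B,Y)
= 0.5·0.25·4 + 0.5·0.75·1 + 0.5·0.25·5 + 0.5·0.75·3
= 2.625

E[P2] = 4.875 (similar calculation)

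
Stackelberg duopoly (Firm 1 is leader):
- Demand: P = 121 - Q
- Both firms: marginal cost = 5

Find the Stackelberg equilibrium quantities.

q₁* (leader) = 58.0, q₂* (follower) = 29.0

Work:
Follower's reaction: q₂ = (a - c - q₁)/2
Leader substitutes: π₁ = q₁·(a - q₁ - (a-c-q₁)/2 - c)
FOC: q₁* = (121 - 5)/2 = 58.00
Then: q₂* = (121 - 5 - 58.0)/2 = 29.00
Leader has first-mover advantage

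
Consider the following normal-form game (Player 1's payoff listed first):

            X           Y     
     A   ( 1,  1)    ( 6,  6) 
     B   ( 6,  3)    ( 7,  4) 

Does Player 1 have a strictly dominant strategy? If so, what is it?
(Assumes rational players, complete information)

Yes, Player 1's strictly dominant strategy is B

Work:
A strategy strictly dominates another if it gives a strictly higher payoff against every opponent action. Compare each pair of P1's strategies column-by-column:
  A vs B: [1 vs 6, 6 vs 7] → A does not strictly dominate B (column X: 1 ≤ 6)
  B vs A: [6 vs 1, 7 vs 6] → B strictly dominates A
B strictly dominates every other strategy → strictly dominant.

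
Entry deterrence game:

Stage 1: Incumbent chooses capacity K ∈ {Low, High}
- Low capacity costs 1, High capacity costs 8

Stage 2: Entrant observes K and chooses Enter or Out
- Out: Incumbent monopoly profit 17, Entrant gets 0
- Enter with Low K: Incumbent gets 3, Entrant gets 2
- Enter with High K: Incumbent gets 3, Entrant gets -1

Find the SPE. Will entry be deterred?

SPE: (High, Enter|Low, Out|High); Entry deterred. Incumbent net profit = 9

Work:
After Low K: Entrant enters (2 > 0)
After High K: Entrant stays out (-1 < 0)
Incumbent: Low → 3−1=2, High → 17−8=9
Incumbent chooses High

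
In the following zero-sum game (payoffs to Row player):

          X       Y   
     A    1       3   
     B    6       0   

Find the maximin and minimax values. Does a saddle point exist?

Maximin = 1, Minimax = 3, Saddle: False

Work:
Row minimums: [1, 0] → maximin = 1
Column maximums: [6, 3] → minimax = 3
No saddle point (maximin ≠ minimax). Mixed strategy needed.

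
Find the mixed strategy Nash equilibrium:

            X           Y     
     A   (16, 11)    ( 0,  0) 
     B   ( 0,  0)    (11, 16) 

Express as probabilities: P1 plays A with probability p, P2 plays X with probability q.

p = 0.5926, q = 0.4074

Work:
Find probabilities that make opponent indifferent:
P2 chooses q to make P1 indifferent between A and B
P1 chooses p to make P2 indifferent between X and Y
Mixed NE: P1 plays (A: 0.5926, B: 0.4074), P2 plays (X: 0.4074, Y: 0.5926)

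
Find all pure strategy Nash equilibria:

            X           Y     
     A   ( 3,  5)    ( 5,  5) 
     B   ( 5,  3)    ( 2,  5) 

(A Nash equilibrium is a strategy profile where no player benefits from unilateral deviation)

Nash equilibrium: (A, Y)

Work:
Best responses:
  P1 vs X: payoffs [3, 5] → best response B (payoff 5)
  P1 vs Y: payoffs [5, 2] → best response A (payoff 5)
  P2 vs A: payoffs [5, 5] → best response X/Y (payoff 5)
  P2 vs B: payoffs [3, 5] → best response Y (payoff 5)
Mutual best responses: (A,Y) → Nash equilibria.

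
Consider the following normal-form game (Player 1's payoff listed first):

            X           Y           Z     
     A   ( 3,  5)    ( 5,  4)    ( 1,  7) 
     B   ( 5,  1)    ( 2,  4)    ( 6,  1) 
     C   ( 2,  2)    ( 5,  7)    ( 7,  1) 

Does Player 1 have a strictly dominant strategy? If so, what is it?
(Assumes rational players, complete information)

No strictly dominant strategy exists for Player 1

Work:
A strategy strictly dominates another if it gives a strictly higher payoff against every opponent action. Compare each pair of P1's strategies column-by-column:
  A vs B: [3 vs 5, 5 vs 2, 1 vs 6] → A does not strictly dominate B (column X: 3 ≤ 5)
  A vs C: [3 vs 2, 5 vs 5, 1 vs 7] → A does not strictly dominate C (column Y: 5 ≤ 5)
  B vs A: [5 vs 3, 2 vs 5, 6 vs 1] → B does not strictly dominate A (column Y: 2 ≤ 5)
  B vs C: [5 vs 2, 2 vs 5, 6 vs 7] → B does not strictly dominate C (column Y: 2 ≤ 5)
  C vs A: [2 vs 3, 5 vs 5, 7 vs 1] → C does not strictly dominate A (column X: 2 ≤ 3)
  C vs B: [2 vs 5, 5 vs 2, 7 vs 6] → C does not strictly dominate B (column X: 2 ≤ 5)
No single strategy strictly dominates all others → no strictly dominant strategy.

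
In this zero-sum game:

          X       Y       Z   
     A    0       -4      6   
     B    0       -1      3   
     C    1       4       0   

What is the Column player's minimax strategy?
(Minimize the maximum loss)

Column should play X, value = 1

Work:
Column player minimizes Row's maximum payoff:
Column X: max payoff to Row = 1
Column Y: max payoff to Row = 4
Column Z: max payoff to Row = 6
Minimum is 1, achieved by column X.
Minimax strategy: X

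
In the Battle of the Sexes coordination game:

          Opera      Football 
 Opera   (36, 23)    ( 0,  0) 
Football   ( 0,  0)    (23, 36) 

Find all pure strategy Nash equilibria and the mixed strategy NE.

Pure NE: (Opera, Opera) and (Football, Football); Mixed NE: p = 0.6102, q = 0.3898

Work:
Check pure NE:
(Opera, Opera): (36, 23) - no unilateral deviation beneficial
(Football, Football): (23, 36) - no unilateral deviation beneficial
Mixed NE: P1 plays Opera with p = 0.6102, P2 plays Opera with q = 0.3898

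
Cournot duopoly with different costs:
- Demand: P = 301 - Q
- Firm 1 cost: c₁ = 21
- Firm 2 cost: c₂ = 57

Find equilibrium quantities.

q₁* = 105.33, q₂* = 69.33

Work:
Reaction: q₁ = (301 - 21 - q₂)/2
Reaction: q₂ = (301 - 57 - q₁)/2
Solve simultaneously:
q₁* = (301 - 2×21 + 57)/3 = 105.33
q₂* = (301 - 2×57 + 21)/3 = 69.33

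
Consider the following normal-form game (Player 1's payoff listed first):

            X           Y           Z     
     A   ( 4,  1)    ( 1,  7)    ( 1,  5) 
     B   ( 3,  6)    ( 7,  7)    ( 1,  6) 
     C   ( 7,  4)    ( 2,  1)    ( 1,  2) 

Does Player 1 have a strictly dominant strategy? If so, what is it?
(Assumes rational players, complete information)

No strictly dominant strategy exists for Player 1

Work:
A strategy strictly dominates another if it gives a strictly higher payoff against every opponent action. Compare each pair of P1's strategies column-by-column:
  A vs B: [4 vs 3, 1 vs 7, 1 vs 1] → A does not strictly dominate B (column Y: 1 ≤ 7)
  A vs C: [4 vs 7, 1 vs 2, 1 vs 1] → A does not strictly dominate C (column X: 4 ≤ 7)
  B vs A: [3 vs 4, 7 vs 1, 1 vs 1] → B does not strictly dominate A (column X: 3 ≤ 4)
  B vs C: [3 vs 7, 7 vs 2, 1 vs 1] → B does not strictly dominate C (column X: 3 ≤ 7)
  C vs A: [7 vs 4, 2 vs 1, 1 vs 1] → C does not strictly dominate A (column Z: 1 ≤ 1)
  C vs B: [7 vs 3, 2 vs 7, 1 vs 1] → C does not strictly dominate B (column Y: 2 ≤ 7)
No single strategy strictly dominates all others → no strictly dominant strategy.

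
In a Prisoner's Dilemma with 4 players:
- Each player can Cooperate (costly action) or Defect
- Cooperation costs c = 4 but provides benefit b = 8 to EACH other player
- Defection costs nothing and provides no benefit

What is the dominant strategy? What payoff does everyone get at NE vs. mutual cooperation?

Dominant: Defect; NE payoff = 0; Coop payoff = 20

Work:
Defect dominates (saves cost c = 4, benefit to others is external)
NE: All defect → everyone gets 0
If all cooperate: each receives (3)×8 - 4 = 20
Social dilemma: 20 > 0 but NE gives 0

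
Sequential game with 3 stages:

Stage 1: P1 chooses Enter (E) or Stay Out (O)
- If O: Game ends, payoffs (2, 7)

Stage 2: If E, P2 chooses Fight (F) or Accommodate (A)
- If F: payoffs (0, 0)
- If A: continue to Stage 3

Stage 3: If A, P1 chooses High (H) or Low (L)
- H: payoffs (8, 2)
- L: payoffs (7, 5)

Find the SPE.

SPE: (E, A, H); Outcome (8, 2)

Work:
Stage 3: P1 chooses H (8 vs 7)
Stage 2: P2: F->0, A->2 (anticipating H). Choose A
Stage 1: P1: O->2, E->8 (anticipating A, H). Choose E
SPE path: E -> A -> H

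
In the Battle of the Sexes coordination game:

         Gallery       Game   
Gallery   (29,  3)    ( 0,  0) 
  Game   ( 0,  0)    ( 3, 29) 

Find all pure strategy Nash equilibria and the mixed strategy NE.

Pure NE: (Gallery, Gallery) and (Game, Game); Mixed NE: p = 0.9062, q = 0.0938

Work:
Check pure NE:
(Gallery, Gallery): (29, 3) - no unilateral deviation beneficial
(Game, Game): (3, 29) - no unilateral deviation beneficial
Mixed NE: P1 plays Gallery with p = 0.9062, P2 plays Gallery with q = 0.0938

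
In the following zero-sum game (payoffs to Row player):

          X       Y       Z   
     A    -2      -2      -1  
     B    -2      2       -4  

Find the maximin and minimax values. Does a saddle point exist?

Maximin = -2, Minimax = -2, Saddle: True

Work:
Row minimums: [-2, -4] → maximin = -2
Column maximums: [-2, 2, -1] → minimax = -2
Saddle point exists! Game value = -2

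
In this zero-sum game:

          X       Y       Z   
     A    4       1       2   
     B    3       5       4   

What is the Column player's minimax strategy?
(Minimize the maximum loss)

Column should play X or Z (all achieve the minimum), value = 4

Work:
Column player minimizes Row's maximum payoff:
Column X: max payoff to Row = 4
Column Y: max payoff to Row = 5
Column Z: max payoff to Row = 4
Minimum is 4, achieved by columns X, Z (tied).
Each of X or Z is a minimax strategy.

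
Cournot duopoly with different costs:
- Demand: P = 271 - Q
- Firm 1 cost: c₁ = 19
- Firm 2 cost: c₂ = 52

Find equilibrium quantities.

q₁* = 95.0, q₂* = 62.0

Work:
Reaction: q₁ = (271 - 19 - q₂)/2
Reaction: q₂ = (271 - 52 - q₁)/2
Solve simultaneously:
q₁* = (271 - 2×19 + 52)/3 = 95.0
q₂* = (271 - 2×52 + 19)/3 = 62.0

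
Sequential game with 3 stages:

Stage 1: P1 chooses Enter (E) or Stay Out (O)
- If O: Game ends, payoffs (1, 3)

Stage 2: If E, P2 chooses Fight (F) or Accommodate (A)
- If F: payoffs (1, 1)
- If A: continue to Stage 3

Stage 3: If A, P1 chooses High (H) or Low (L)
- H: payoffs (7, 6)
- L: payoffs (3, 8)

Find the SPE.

SPE: (E, A, H); Outcome (7, 6)

Work:
Stage 3: P1 chooses H (7 vs 3)
Stage 2: P2: F->1, A->6 (anticipating H). Choose A
Stage 1: P1: O->1, E->7 (anticipating A, H). Choose E
SPE path: E -> A -> H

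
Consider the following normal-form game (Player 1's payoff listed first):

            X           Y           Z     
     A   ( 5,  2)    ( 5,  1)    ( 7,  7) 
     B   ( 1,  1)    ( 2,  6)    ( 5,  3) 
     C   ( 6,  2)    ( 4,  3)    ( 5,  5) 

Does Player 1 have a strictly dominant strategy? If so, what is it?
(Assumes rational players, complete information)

No strictly dominant strategy exists for Player 1

Work:
A strategy strictly dominates another if it gives a strictly higher payoff against every opponent action. Compare each pair of P1's strategies column-by-column:
  A vs B: [5 vs 1, 5 vs 2, 7 vs 5] → A strictly dominates B
  A vs C: [5 vs 6, 5 vs 4, 7 vs 5] → A does not strictly dominate C (column X: 5 ≤ 6)
  B vs A: [1 vs 5, 2 vs 5, 5 vs 7] → B does not strictly dominate A (column X: 1 ≤ 5)
  B vs C: [1 vs 6, 2 vs 4, 5 vs 5] → B does not strictly dominate C (column X: 1 ≤ 6)
  C vs A: [6 vs 5, 4 vs 5, 5 vs 7] → C does not strictly dominate A (column Y: 4 ≤ 5)
  C vs B: [6 vs 1, 4 vs 2, 5 vs 5] → C does not strictly dominate B (column Z: 5 ≤ 5)
No single strategy strictly dominates all others → no strictly dominant strategy.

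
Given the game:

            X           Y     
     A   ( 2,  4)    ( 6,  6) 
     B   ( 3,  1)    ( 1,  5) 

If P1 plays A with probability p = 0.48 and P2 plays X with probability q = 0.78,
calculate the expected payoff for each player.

E[P1] = 2.7136, E[P2] = 3.1088

Work:
E[P1] = p·q·π₁(A,X) + p·(1-q)·π₁(A,Y) + (1-p)·q·π₁(B,X) + (1-p)·(1-q)·π₁(B,Y)
= 0.48·0.78·2 + 0.48·0.22·6 + 0.52·0.78·3 + 0.52·0.22·1
= 2.7136

E[P2] = 3.1088 (similar calculation)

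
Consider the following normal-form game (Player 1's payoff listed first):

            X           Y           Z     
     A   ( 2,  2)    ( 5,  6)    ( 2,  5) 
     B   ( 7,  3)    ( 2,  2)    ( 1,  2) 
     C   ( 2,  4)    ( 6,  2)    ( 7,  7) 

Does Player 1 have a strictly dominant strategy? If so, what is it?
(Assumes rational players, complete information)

No strictly dominant strategy exists for Player 1

Work:
A strategy strictly dominates another if it gives a strictly higher payoff against every opponent action. Compare each pair of P1's strategies column-by-column:
  A vs B: [2 vs 7, 5 vs 2, 2 vs 1] → A does not strictly dominate B (column X: 2 ≤ 7)
  A vs C: [2 vs 2, 5 vs 6, 2 vs 7] → A does not strictly dominate C (column X: 2 ≤ 2)
  B vs A: [7 vs 2, 2 vs 5, 1 vs 2] → B does not strictly dominate A (column Y: 2 ≤ 5)
  B vs C: [7 vs 2, 2 vs 6, 1 vs 7] → B does not strictly dominate C (column Y: 2 ≤ 6)
  C vs A: [2 vs 2, 6 vs 5, 7 vs 2] → C does not strictly dominate A (column X: 2 ≤ 2)
  C vs B: [2 vs 7, 6 vs 2, 7 vs 1] → C does not strictly dominate B (column X: 2 ≤ 7)
No single strategy strictly dominates all others → no strictly dominant strategy.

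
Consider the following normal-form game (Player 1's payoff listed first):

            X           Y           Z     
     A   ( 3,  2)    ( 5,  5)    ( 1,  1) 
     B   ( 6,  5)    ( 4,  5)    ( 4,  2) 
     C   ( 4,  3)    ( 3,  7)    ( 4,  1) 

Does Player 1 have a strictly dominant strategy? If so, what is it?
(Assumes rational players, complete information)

No strictly dominant strategy exists for Player 1

Work:
A strategy strictly dominates another if it gives a strictly higher payoff against every opponent action. Compare each pair of P1's strategies column-by-column:
  A vs B: [3 vs 6, 5 vs 4, 1 vs 4] → A does not strictly dominate B (column X: 3 ≤ 6)
  A vs C: [3 vs 4, 5 vs 3, 1 vs 4] → A does not strictly dominate C (column X: 3 ≤ 4)
  B vs A: [6 vs 3, 4 vs 5, 4 vs 1] → B does not strictly dominate A (column Y: 4 ≤ 5)
  B vs C: [6 vs 4, 4 vs 3, 4 vs 4] → B does not strictly dominate C (column Z: 4 ≤ 4)
  C vs A: [4 vs 3, 3 vs 5, 4 vs 1] → C does not strictly dominate A (column Y: 3 ≤ 5)
  C vs B: [4 vs 6, 3 vs 4, 4 vs 4] → C does not strictly dominate B (column X: 4 ≤ 6)
No single strategy strictly dominates all others → no strictly dominant strategy.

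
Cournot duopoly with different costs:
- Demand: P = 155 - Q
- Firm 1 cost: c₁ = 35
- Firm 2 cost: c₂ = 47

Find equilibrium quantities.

q₁* = 44.0, q₂* = 32.0

Work:
Reaction: q₁ = (155 - 35 - q₂)/2
Reaction: q₂ = (155 - 47 - q₁)/2
Solve simultaneously:
q₁* = (155 - 2×35 + 47)/3 = 44.0
q₂* = (155 - 2×47 + 35)/3 = 32.0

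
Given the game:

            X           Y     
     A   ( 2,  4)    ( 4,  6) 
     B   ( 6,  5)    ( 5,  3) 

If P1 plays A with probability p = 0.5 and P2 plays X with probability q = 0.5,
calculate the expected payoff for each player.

E[P1] = 4.25, E[P2] = 4.5

Work:
E[P1] = p·q·π₁(A,X) + p·(1-q)·π₁(A,Y) + (1-p)·q·π₁(B,X) + (1-p)·(1-q)·π₁(B,Y)
= 0.5·0.5·2 + 0.5·0.5·4 + 0.5·0.5·6 + 0.5·0.5·5
= 4.25

E[P2] = 4.5 (similar calculation)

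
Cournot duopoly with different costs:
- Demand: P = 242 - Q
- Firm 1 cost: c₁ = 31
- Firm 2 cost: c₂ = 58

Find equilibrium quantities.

q₁* = 79.33, q₂* = 52.33

Work:
Reaction: q₁ = (242 - 31 - q₂)/2
Reaction: q₂ = (242 - 58 - q₁)/2
Solve simultaneously:
q₁* = (242 - 2×31 + 58)/3 = 79.33
q₂* = (242 - 2×58 + 31)/3 = 52.33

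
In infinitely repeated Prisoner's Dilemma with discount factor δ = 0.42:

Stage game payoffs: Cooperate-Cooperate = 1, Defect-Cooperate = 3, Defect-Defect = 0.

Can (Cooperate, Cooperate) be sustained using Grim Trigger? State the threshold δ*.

δ* = 0.6667; since δ = 0.42 < 0.6667, cooperation cannot be sustained

Work:
For Grim Trigger:
Cooperate forever: 1/(1-δ)
Defect then punished: 3 + 0·δ/(1-δ)
Need: 1/(1-δ) ≥ 3 + 0·δ/(1-δ)
Solving: δ ≥ (T-R)/(T-P) = (3-1)/(3-0) = 0.6667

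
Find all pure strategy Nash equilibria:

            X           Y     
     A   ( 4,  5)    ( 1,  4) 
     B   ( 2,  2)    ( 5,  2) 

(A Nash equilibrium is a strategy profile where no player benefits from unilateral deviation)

Nash equilibrium: (A, X), (B, Y)

Work:
Best responses:
  P1 vs X: payoffs [4, 2] → best response A (payoff 4)
  P1 vs Y: payoffs [1, 5] → best response B (payoff 5)
  P2 vs A: payoffs [5, 4] → best response X (payoff 5)
  P2 vs B: payoffs [2, 2] → best response X/Y (payoff 2)
Mutual best responses: (A,X), (B,Y) → Nash equilibria.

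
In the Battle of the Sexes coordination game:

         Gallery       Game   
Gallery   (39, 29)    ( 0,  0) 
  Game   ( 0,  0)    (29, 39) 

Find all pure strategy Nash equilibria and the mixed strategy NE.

Pure NE: (Gallery, Gallery) and (Game, Game); Mixed NE: p = 0.5735, q = 0.4265

Work:
Check pure NE:
(Gallery, Gallery): (39, 29) - no unilateral deviation beneficial
(Game, Game): (29, 39) - no unilateral deviation beneficial
Mixed NE: P1 plays Gallery with p = 0.5735, P2 plays Gallery with q = 0.4265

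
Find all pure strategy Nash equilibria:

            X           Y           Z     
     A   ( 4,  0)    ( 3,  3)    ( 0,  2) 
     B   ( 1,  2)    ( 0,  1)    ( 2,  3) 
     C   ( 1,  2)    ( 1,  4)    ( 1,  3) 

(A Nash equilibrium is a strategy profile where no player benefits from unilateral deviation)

Nash equilibrium: (A, Y), (B, Z)

Work:
Best responses:
  P1 vs X: payoffs [4, 1, 1] → best response A (payoff 4)
  P1 vs Y: payoffs [3, 0, 1] → best response A (payoff 3)
  P1 vs Z: payoffs [0, 2, 1] → best response B (payoff 2)
  P2 vs A: payoffs [0, 3, 2] → best response Y (payoff 3)
  P2 vs B: payoffs [2, 1, 3] → best response Z (payoff 3)
  P2 vs C: payoffs [2, 4, 3] → best response Y (payoff 4)
Mutual best responses: (A,Y), (B,Z) → Nash equilibria.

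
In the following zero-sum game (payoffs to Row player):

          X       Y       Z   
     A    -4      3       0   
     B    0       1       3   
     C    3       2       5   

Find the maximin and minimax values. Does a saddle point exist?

Maximin = 2, Minimax = 3, Saddle: False

Work:
Row minimums: [-4, 0, 2] → maximin = 2
Column maximums: [3, 3, 5] → minimax = 3
No saddle point (maximin ≠ minimax). Mixed strategy needed.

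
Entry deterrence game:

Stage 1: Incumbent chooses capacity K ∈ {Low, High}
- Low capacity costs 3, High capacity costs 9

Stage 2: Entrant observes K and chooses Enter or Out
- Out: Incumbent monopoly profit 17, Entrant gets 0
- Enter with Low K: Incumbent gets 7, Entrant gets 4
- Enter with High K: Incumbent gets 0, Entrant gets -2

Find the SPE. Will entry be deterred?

SPE: (High, Enter|Low, Out|High); Entry deterred. Incumbent net profit = 8

Work:
After Low K: Entrant enters (4 > 0)
After High K: Entrant stays out (-2 < 0)
Incumbent: Low → 7−3=4, High → 17−9=8
Incumbent chooses High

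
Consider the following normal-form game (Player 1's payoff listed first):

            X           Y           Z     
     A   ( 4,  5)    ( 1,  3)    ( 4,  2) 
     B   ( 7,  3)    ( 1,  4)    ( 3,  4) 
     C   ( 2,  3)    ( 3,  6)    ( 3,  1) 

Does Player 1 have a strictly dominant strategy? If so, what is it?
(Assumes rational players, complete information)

No strictly dominant strategy exists for Player 1

Work:
A strategy strictly dominates another if it gives a strictly higher payoff against every opponent action. Compare each pair of P1's strategies column-by-column:
  A vs B: [4 vs 7, 1 vs 1, 4 vs 3] → A does not strictly dominate B (column X: 4 ≤ 7)
  A vs C: [4 vs 2, 1 vs 3, 4 vs 3] → A does not strictly dominate C (column Y: 1 ≤ 3)
  B vs A: [7 vs 4, 1 vs 1, 3 vs 4] → B does not strictly dominate A (column Y: 1 ≤ 1)
  B vs C: [7 vs 2, 1 vs 3, 3 vs 3] → B does not strictly dominate C (column Y: 1 ≤ 3)
  C vs A: [2 vs 4, 3 vs 1, 3 vs 4] → C does not strictly dominate A (column X: 2 ≤ 4)
  C vs B: [2 vs 7, 3 vs 1, 3 vs 3] → C does not strictly dominate B (column X: 2 ≤ 7)
No single strategy strictly dominates all others → no strictly dominant strategy.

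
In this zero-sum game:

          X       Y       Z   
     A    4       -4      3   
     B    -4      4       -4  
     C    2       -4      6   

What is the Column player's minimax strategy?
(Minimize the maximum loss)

Column should play X or Y (all achieve the minimum), value = 4

Work:
Column player minimizes Row's maximum payoff:
Column X: max payoff to Row = 4
Column Y: max payoff to Row = 4
Column Z: max payoff to Row = 6
Minimum is 4, achieved by columns X, Y (tied).
Each of X or Y is a minimax strategy.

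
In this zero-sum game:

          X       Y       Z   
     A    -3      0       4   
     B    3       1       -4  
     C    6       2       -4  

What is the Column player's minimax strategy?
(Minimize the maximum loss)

Column should play Y, value = 2

Work:
Column player minimizes Row's maximum payoff:
Column X: max payoff to Row = 6
Column Y: max payoff to Row = 2
Column Z: max payoff to Row = 4
Minimum is 2, achieved by column Y.
Minimax strategy: Y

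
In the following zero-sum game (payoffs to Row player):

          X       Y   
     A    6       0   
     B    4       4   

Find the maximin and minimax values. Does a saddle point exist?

Maximin = 4, Minimax = 4, Saddle: True

Work:
Row minimums: [0, 4] → maximin = 4
Column maximums: [6, 4] → minimax = 4
Saddle point exists! Game value = 4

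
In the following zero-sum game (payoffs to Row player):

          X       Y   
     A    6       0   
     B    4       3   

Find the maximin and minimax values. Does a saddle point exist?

Maximin = 3, Minimax = 3, Saddle: True

Work:
Row minimums: [0, 3] → maximin = 3
Column maximums: [6, 3] → minimax = 3
Saddle point exists! Game value = 3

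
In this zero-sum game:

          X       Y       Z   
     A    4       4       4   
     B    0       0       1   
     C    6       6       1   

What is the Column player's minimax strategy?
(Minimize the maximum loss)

Column should play Z, value = 4

Work:
Column player minimizes Row's maximum payoff:
Column X: max payoff to Row = 6
Column Y: max payoff to Row = 6
Column Z: max payoff to Row = 4
Minimum is 4, achieved by column Z.
Minimax strategy: Z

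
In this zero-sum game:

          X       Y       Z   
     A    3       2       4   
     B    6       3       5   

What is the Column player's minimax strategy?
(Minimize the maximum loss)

Column should play Y, value = 3

Work:
Column player minimizes Row's maximum payoff:
Column X: max payoff to Row = 6
Column Y: max payoff to Row = 3
Column Z: max payoff to Row = 5
Minimum is 3, achieved by column Y.
Minimax strategy: Y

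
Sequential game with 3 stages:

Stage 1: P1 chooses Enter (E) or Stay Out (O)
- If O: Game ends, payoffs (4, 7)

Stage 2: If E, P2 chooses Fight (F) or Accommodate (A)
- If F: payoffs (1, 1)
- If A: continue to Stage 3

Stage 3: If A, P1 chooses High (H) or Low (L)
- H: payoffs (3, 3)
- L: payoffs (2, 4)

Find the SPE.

SPE: (O, A, H); Outcome (4, 7)

Work:
Stage 3: P1 chooses H (3 vs 2)
Stage 2: P2: F->1, A->3 (anticipating H). Choose A
Stage 1: P1: O->4, E->3 (anticipating A, H). Choose O
SPE path: O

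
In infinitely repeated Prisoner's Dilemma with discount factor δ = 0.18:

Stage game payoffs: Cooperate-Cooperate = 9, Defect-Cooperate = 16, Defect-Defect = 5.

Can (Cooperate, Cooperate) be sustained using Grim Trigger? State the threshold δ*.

δ* = 0.6364; since δ = 0.18 < 0.6364, cooperation cannot be sustained

Work:
For Grim Trigger:
Cooperate forever: 9/(1-δ)
Defect then punished: 16 + 5·δ/(1-δ)
Need: 9/(1-δ) ≥ 16 + 5·δ/(1-δ)
Solving: δ ≥ (T-R)/(T-P) = (16-9)/(16-5) = 0.6364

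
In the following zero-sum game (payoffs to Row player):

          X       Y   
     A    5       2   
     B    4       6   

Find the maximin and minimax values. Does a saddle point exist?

Maximin = 4, Minimax = 5, Saddle: False

Work:
Row minimums: [2, 4] → maximin = 4
Column maximums: [5, 6] → minimax = 5
No saddle point (maximin ≠ minimax). Mixed strategy needed.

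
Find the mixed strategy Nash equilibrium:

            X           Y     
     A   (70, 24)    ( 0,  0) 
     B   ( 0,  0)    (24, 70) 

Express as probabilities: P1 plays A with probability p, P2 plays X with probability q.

p = 0.7447, q = 0.2553

Work:
Find probabilities that make opponent indifferent:
P2 chooses q to make P1 indifferent between A and B
P1 chooses p to make P2 indifferent between X and Y
Mixed NE: P1 plays (A: 0.7447, B: 0.2553), P2 plays (X: 0.2553, Y: 0.7447)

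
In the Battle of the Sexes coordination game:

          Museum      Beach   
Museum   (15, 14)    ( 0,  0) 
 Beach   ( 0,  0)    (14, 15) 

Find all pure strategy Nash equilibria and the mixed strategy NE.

Pure NE: (Museum, Museum) and (Beach, Beach); Mixed NE: p = 0.5172, q = 0.4828

Work:
Check pure NE:
(Museum, Museum): (15, 14) - no unilateral deviation beneficial
(Beach, Beach): (14, 15) - no unilateral deviation beneficial
Mixed NE: P1 plays Museum with p = 0.5172, P2 plays Museum with q = 0.4828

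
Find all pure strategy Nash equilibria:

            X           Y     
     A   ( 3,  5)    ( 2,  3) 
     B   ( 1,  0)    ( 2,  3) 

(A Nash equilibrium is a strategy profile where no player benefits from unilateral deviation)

Nash equilibrium: (A, X), (B, Y)

Work:
Best responses:
  P1 vs X: payoffs [3, 1] → best response A (payoff 3)
  P1 vs Y: payoffs [2, 2] → best response A/B (payoff 2)
  P2 vs A: payoffs [5, 3] → best response X (payoff 5)
  P2 vs B: payoffs [0, 3] → best response Y (payoff 3)
Mutual best responses: (A,X), (B,Y) → Nash equilibria.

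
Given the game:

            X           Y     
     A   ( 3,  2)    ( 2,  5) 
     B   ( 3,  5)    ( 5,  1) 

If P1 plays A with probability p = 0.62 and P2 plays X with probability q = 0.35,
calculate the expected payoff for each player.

E[P1] = 3.091, E[P2] = 3.361

Work:
E[P1] = p·q·π₁(A,X) + p·(1-q)·π₁(A,Y) + (1-p)·q·π₁(B,X) + (1-p)·(1-q)·π₁(B,Y)
= 0.62·0.35·3 + 0.62·0.65·2 + 0.38·0.35·3 + 0.38·0.65·5
= 3.091

E[P2] = 3.361 (similar calculation)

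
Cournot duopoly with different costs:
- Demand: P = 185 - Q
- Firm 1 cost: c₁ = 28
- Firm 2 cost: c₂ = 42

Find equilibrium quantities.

q₁* = 57.0, q₂* = 43.0

Work:
Reaction: q₁ = (185 - 28 - q₂)/2
Reaction: q₂ = (185 - 42 - q₁)/2
Solve simultaneously:
q₁* = (185 - 2×28 + 42)/3 = 57.0
q₂* = (185 - 2×42 + 28)/3 = 43.0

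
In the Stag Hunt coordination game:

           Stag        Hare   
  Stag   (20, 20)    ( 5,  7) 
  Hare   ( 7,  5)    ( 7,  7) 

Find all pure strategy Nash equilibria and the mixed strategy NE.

Pure NE: (Stag, Stag) and (Hare, Hare); Mixed NE: p = 0.1333, q = 0.1333

Work:
Check pure NE:
(Stag, Stag): (20, 20) - no unilateral deviation beneficial
(Hare, Hare): (7, 7) - no unilateral deviation beneficial
Mixed NE: P1 plays Stag with p = 0.1333, P2 plays Stag with q = 0.1333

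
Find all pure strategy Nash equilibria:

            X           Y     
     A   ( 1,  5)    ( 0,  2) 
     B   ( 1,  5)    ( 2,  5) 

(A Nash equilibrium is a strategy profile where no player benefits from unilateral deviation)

Nash equilibrium: (A, X), (B, X), (B, Y)

Work:
Best responses:
  P1 vs X: payoffs [1, 1] → best response A/B (payoff 1)
  P1 vs Y: payoffs [0, 2] → best response B (payoff 2)
  P2 vs A: payoffs [5, 2] → best response X (payoff 5)
  P2 vs B: payoffs [5, 5] → best response X/Y (payoff 5)
Mutual best responses: (A,X), (B,X), (B,Y) → Nash equilibria.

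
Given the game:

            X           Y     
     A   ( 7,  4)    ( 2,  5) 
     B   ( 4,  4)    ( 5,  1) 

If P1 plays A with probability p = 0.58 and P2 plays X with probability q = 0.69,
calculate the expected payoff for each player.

E[P1] = 4.9712, E[P2] = 3.7892

Work:
E[P1] = p·q·π₁(A,X) + p·(1-q)·π₁(A,Y) + (1-p)·q·π₁(B,X) + (1-p)·(1-q)·π₁(B,Y)
= 0.58·0.69·7 + 0.58·0.31·2 + 0.42·0.69·4 + 0.42·0.31·5
= 4.9712

E[P2] = 3.7892 (similar calculation)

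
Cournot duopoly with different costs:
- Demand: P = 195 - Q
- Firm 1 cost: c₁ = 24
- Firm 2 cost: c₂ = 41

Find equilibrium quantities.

q₁* = 62.67, q₂* = 45.67

Work:
Reaction: q₁ = (195 - 24 - q₂)/2
Reaction: q₂ = (195 - 41 - q₁)/2
Solve simultaneously:
q₁* = (195 - 2×24 + 41)/3 = 62.67
q₂* = (195 - 2×41 + 24)/3 = 45.67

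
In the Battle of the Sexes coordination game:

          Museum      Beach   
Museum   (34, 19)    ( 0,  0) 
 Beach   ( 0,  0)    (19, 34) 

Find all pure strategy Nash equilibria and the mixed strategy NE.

Pure NE: (Museum, Museum) and (Beach, Beach); Mixed NE: p = 0.6415, q = 0.3585

Work:
Check pure NE:
(Museum, Museum): (34, 19) - no unilateral deviation beneficial
(Beach, Beach): (19, 34) - no unilateral deviation beneficial
Mixed NE: P1 plays Museum with p = 0.6415, P2 plays Museum with q = 0.3585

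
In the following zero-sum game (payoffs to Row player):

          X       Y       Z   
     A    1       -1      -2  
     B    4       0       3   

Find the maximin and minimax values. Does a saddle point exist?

Maximin = 0, Minimax = 0, Saddle: True

Work:
Row minimums: [-2, 0] → maximin = 0
Column maximums: [4, 0, 3] → minimax = 0
Saddle point exists! Game value = 0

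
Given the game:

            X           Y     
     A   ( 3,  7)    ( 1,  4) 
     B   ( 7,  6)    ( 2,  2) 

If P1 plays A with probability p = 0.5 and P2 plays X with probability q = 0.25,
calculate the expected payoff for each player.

E[P1] = 2.375, E[P2] = 3.875

Work:
E[P1] = p·q·π₁(A,X) + p·(1-q)·π₁(A,Y) + (1-p)·q·π₁(B,X) + (1-p)·(1-q)·π₁(B,Y)
= 0.5·0.25·3 + 0.5·0.75·1 + 0.5·0.25·7 + 0.5·0.75·2
= 2.375

E[P2] = 3.875 (similar calculation)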